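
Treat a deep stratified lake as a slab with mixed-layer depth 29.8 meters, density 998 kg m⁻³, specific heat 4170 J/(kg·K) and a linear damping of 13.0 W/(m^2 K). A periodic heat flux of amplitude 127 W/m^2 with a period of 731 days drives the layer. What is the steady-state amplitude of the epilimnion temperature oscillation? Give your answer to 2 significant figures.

Areal heat capacity C = ρ c_p D = 998 × 4170 × 29.8 = 1.24×10^8 J m⁻² K⁻¹.
Angular frequency ω = 2π / T = 2π / 6.32×10^7 s = 9.95×10^-8 s⁻¹.
√((Cω)² + λ²) = √((12.3)² + 13.0²) = 17.9 W/(m²·K).
Amplitude A = F₀ / √((Cω)²+λ²) = 127 / 17.9 = 7.09 K.

7.1 K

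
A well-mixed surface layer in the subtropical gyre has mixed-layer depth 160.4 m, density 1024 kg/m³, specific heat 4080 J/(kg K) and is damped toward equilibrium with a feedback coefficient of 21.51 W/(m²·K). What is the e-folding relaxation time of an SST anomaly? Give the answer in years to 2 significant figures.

Areal heat capacity C = ρ c_p D = 1024 × 4080 × 160.4 = 6.70×10^8 J m⁻² K⁻¹.
Relaxation time τ = C / λ = 6.70×10^8 / 21.51 = 3.12×10^7 s.
In years: 3.12×10^7 s / (3.156×10^7 s/year) = 0.987 years.

0.99 years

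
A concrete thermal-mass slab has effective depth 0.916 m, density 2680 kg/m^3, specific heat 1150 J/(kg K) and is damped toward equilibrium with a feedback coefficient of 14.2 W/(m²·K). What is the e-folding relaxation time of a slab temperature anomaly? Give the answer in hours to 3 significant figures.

55.2 hours

Areal heat capacity C = ρ c_p D = 2680 × 1150 × 0.916 = 2.82×10^6 J m⁻² K⁻¹.
Relaxation time τ = C / λ = 2.82×10^6 / 14.2 = 1.99×10^5 s.
In hours: 1.99×10^5 s / (3600 s/hour) = 55.2 hours.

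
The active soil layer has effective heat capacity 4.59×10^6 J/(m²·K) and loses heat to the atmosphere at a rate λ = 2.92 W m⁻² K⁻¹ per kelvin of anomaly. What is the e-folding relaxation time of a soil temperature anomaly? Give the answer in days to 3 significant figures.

18.2 days

Areal heat capacity C = 4.59×10^6 J/(m²·K) (given).
Relaxation time τ = C / λ = 4.59×10^6 / 2.92 = 1.57×10^6 s.
In days: 1.57×10^6 s / (86400 s/day) = 18.2 days.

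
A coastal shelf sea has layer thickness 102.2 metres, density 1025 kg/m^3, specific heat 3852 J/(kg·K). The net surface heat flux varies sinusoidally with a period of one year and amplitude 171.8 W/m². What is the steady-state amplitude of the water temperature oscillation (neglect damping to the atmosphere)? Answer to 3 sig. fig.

Areal heat capacity C = ρ c_p D = 1025 × 3852 × 102.2 = 4.04×10^8 J/(m²·K).
Angular frequency ω = 2π / T = 2π / 3.15×10^7 s = 1.99×10^-7 s⁻¹.
Cω = 4.04×10^8 × 1.99×10^-7 = 80.4 W/(m²·K).
Amplitude A = F₀ / (Cω) = 171.8 / 80.4 = 2.14 K.

2.14 K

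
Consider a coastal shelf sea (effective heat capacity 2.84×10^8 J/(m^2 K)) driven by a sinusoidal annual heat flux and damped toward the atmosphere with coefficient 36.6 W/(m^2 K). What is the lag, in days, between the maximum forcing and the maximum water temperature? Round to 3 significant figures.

Areal heat capacity C = 2.84×10^8 J/(m^2 K) (given).
ω = 2π / 3.15×10^7 s = 1.99×10^-7 s⁻¹.
Phase lag φ = arctan(Cω/λ) = arctan(56.6/36.6) = 0.997 rad.
Time lag = φ / ω = 0.997 / 1.99×10^-7 = 5.00×10^6 s = 57.9 days.

57.9 days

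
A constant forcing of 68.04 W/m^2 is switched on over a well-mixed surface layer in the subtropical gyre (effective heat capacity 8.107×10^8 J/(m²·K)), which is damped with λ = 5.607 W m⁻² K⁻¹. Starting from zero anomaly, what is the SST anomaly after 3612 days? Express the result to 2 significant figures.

Areal heat capacity C = 8.107×10^8 J/(m²·K) (given).
τ = C / λ = 8.11×10^8 / 5.607 = 1.45×10^8 s.
Equilibrium anomaly ΔT_eq = F / λ = 68.04 / 5.607 = 12.1 K.
t = 3612 days = 3.12×10^8 s, so t/τ = 2.16.
ΔT(t) = ΔT_eq (1 − e^(−t/τ)) = 12.1 × (1 − e^−2.16) = 10.7 K.

11 K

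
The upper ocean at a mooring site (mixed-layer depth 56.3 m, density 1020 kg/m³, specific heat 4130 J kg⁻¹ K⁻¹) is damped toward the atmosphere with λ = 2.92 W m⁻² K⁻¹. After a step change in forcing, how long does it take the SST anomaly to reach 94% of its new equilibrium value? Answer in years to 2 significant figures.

Areal heat capacity C = ρ c_p D = 1020 × 4130 × 56.3 = 2.37×10^8 J/(m²·K).
τ = C / λ = 2.37×10^8 / 2.92 = 8.12×10^7 s.
Fraction reached: 1 − e^(−t/τ) = 0.94 ⇒ t = −τ ln(1 − 0.94) = τ × 2.81.
t = 2.29×10^8 s = 7.24 years.

7.2 years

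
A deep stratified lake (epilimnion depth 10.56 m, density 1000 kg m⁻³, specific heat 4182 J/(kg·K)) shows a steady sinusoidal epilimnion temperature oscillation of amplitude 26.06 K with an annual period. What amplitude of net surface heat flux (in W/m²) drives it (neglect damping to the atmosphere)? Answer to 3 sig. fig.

229

Areal heat capacity C = ρ c_p D = 1000 × 4182 × 10.56 = 4.42×10^7 J/(m^2 K).
ω = 2π / 3.15×10^7 s = 1.99×10^-7 s⁻¹.
Cω = 4.42×10^7 × 1.99×10^-7 = 8.80 W/(m²·K).
F₀ = A × Cω = 26.06 × 8.80 = 229 W/m².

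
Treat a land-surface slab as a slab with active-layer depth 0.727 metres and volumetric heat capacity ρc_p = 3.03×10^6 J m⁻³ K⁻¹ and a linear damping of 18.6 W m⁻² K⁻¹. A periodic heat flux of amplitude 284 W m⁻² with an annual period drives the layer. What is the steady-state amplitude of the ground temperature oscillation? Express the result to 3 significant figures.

Areal heat capacity C = ρc_p × D = 3.03×10^6 × 0.727 = 2.20×10^6 J/(m²·K).
Angular frequency ω = 2π / T = 2π / 3.15×10^7 s = 1.99×10^-7 s⁻¹.
√((Cω)² + λ²) = √((0.439)² + 18.6²) = 18.6 W/(m²·K).
Amplitude A = F₀ / √((Cω)²+λ²) = 284 / 18.6 = 15.3 K.

15.3 K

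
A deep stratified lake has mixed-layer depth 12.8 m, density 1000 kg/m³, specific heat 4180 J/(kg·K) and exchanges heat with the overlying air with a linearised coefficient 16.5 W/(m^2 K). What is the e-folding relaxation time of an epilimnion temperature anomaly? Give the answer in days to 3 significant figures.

Areal heat capacity C = ρ c_p D = 1000 × 4180 × 12.8 = 5.35×10^7 J m⁻² K⁻¹.
Relaxation time τ = C / λ = 5.35×10^7 / 16.5 = 3.24×10^6 s.
In days: 3.24×10^6 s / (86400 s/day) = 37.5 days.

37.5 days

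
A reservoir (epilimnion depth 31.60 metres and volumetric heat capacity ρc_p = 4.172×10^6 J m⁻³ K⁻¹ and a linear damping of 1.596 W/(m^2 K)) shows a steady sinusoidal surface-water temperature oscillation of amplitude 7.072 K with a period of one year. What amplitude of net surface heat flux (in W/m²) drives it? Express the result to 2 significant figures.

Areal heat capacity C = ρc_p × D = 4.172×10^6 × 31.60 = 1.32×10^8 J/(m^2 K).
ω = 2π / 3.15×10^7 s = 1.99×10^-7 s⁻¹.
√((Cω)² + λ²) = √((26.3)² + 1.596²) = 26.3 W/(m²·K).
F₀ = A × √((Cω)²+λ²) = 7.072 × 26.3 = 186 W/m².

190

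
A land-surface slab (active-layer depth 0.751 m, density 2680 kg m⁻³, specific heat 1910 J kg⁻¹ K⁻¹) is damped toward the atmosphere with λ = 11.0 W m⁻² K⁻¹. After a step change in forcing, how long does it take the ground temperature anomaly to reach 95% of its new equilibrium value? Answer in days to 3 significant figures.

12.1 days

Areal heat capacity C = ρ c_p D = 2680 × 1910 × 0.751 = 3.84×10^6 J/(m²·K).
τ = C / λ = 3.84×10^6 / 11.0 = 3.49×10^5 s.
Fraction reached: 1 − e^(−t/τ) = 0.95 ⇒ t = −τ ln(1 − 0.95) = τ × 3.00.
t = 1.05×10^6 s = 12.1 days.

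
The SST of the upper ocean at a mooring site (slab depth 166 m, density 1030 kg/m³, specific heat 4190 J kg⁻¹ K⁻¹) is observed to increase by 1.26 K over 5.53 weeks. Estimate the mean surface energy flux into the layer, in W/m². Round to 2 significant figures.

270

Areal heat capacity C = ρ c_p D = 1030 × 4190 × 166 = 7.16×10^8 J/(m^2 K).
Required heat per unit area: Q = C ΔT = 7.16×10^8 × 1.26 = 9.03×10^8 J/m².
Flux F = Q / Δt = 9.03×10^8 / 3.34×10^6 s = 270 W/m².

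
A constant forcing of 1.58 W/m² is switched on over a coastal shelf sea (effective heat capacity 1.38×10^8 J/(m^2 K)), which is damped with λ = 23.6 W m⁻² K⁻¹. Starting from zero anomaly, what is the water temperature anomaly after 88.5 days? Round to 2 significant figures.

Areal heat capacity C = 1.38×10^8 J/(m^2 K) (given).
τ = C / λ = 1.38×10^8 / 23.6 = 5.85×10^6 s.
Equilibrium anomaly ΔT_eq = F / λ = 1.58 / 23.6 = 0.0669 K.
t = 88.5 days = 7.65×10^6 s, so t/τ = 1.31.
ΔT(t) = ΔT_eq (1 − e^(−t/τ)) = 0.0669 × (1 − e^−1.31) = 0.0488 K.

0.049 K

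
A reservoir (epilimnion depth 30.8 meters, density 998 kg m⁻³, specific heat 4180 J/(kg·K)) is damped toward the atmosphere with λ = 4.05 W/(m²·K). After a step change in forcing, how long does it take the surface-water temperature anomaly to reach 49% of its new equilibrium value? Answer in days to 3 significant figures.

247 days

Areal heat capacity C = ρ c_p D = 998 × 4180 × 30.8 = 1.28×10^8 J/(m^2 K).
τ = C / λ = 1.28×10^8 / 4.05 = 3.17×10^7 s.
Fraction reached: 1 − e^(−t/τ) = 0.49 ⇒ t = −τ ln(1 − 0.49) = τ × 0.673.
t = 2.14×10^7 s = 247 days.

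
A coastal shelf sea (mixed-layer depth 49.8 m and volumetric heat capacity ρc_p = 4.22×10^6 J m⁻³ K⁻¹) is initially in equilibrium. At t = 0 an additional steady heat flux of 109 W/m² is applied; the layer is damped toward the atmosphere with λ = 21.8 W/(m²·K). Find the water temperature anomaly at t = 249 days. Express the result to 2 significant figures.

4.5 K

Areal heat capacity C = ρc_p × D = 4.22×10^6 × 49.8 = 2.10×10^8 J/(m²·K).
τ = C / λ = 2.10×10^8 / 21.8 = 9.64×10^6 s.
Equilibrium anomaly ΔT_eq = F / λ = 109 / 21.8 = 5.00 K.
t = 249 days = 2.15×10^7 s, so t/τ = 2.23.
ΔT(t) = ΔT_eq (1 − e^(−t/τ)) = 5.00 × (1 − e^−2.23) = 4.46 K.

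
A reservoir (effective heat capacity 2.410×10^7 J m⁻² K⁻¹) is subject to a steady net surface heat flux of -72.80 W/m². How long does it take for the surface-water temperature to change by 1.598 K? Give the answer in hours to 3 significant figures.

Areal heat capacity C = 2.410×10^7 J m⁻² K⁻¹ (given).
Time required: Δt = C ΔT / F = 2.41×10^7 × -1.598 / -72.80 = 5.29×10^5 s.
In hours: 5.29×10^5 s / (3600 s/hour) = 147 hours.

147 hours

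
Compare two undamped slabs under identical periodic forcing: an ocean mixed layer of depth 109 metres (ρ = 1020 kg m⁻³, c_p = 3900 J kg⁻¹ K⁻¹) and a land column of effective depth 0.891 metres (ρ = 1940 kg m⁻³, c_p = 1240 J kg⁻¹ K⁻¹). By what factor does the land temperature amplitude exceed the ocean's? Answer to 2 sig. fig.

C_ocean = 1020 × 3900 × 109 = 4.34×10^8 J/(m²·K).
C_land = 1940 × 1240 × 0.891 = 2.14×10^6 J/(m²·K).
Undamped amplitude ∝ 1/C, so A_land/A_ocean = C_ocean/C_land = 202.

200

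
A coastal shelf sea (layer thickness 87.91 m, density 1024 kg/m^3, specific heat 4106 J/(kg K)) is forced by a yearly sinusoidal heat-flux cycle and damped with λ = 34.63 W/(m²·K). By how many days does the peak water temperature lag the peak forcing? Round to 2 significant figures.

66 days

Areal heat capacity C = ρ c_p D = 1024 × 4106 × 87.91 = 3.70×10^8 J/(m²·K).
ω = 2π / 3.15×10^7 s = 1.99×10^-7 s⁻¹.
Phase lag φ = arctan(Cω/λ) = arctan(73.6/34.63) = 1.13 rad.
Time lag = φ / ω = 1.13 / 1.99×10^-7 = 5.68×10^6 s = 65.7 days.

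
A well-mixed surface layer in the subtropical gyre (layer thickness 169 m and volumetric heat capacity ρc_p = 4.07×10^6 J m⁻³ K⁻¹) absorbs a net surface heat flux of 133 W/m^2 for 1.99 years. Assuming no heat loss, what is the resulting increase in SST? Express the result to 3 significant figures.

Areal heat capacity C = ρc_p × D = 4.07×10^6 × 169 = 6.88×10^8 J/(m^2 K).
Net heat input Q = F Δt = 133 × (1.99 years × 3.156×10^7 s/year) = 8.35×10^9 J/m².
ΔT = Q / C = 8.35×10^9 / 6.88×10^8 = 12.1 K.

12.1 K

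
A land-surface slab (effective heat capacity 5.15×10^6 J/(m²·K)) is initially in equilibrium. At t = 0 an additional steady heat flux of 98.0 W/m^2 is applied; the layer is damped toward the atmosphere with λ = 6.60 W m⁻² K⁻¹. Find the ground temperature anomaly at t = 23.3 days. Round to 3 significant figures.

Areal heat capacity C = 5.15×10^6 J/(m²·K) (given).
τ = C / λ = 5.15×10^6 / 6.60 = 7.80×10^5 s.
Equilibrium anomaly ΔT_eq = F / λ = 98.0 / 6.60 = 14.8 K.
t = 23.3 days = 2.01×10^6 s, so t/τ = 2.58.
ΔT(t) = ΔT_eq (1 − e^(−t/τ)) = 14.8 × (1 − e^−2.58) = 13.7 K.

13.7 K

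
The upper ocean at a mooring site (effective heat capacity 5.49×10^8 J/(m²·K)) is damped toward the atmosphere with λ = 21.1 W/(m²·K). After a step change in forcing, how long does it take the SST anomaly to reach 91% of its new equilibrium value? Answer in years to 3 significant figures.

Areal heat capacity C = 5.49×10^8 J/(m²·K) (given).
τ = C / λ = 5.49×10^8 / 21.1 = 2.60×10^7 s.
Fraction reached: 1 − e^(−t/τ) = 0.91 ⇒ t = −τ ln(1 − 0.91) = τ × 2.41.
t = 6.27×10^7 s = 1.99 years.

1.99 years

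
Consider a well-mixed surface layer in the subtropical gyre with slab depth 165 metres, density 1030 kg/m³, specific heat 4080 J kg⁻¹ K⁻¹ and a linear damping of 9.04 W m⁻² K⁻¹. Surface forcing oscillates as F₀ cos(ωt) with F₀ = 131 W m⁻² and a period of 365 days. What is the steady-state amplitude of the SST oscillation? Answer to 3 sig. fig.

Areal heat capacity C = ρ c_p D = 1030 × 4080 × 165 = 6.93×10^8 J/(m²·K).
Angular frequency ω = 2π / T = 2π / 3.15×10^7 s = 1.99×10^-7 s⁻¹.
√((Cω)² + λ²) = √((138)² + 9.04²) = 138 W/(m²·K).
Amplitude A = F₀ / √((Cω)²+λ²) = 131 / 138 = 0.946 K.

0.946 K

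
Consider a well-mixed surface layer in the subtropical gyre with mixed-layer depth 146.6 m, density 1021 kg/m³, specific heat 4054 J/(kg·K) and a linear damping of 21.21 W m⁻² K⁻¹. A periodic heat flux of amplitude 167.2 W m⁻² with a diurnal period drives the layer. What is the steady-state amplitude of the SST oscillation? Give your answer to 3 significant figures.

0.00379 K

Areal heat capacity C = ρ c_p D = 1021 × 4054 × 146.6 = 6.07×10^8 J m⁻² K⁻¹.
Angular frequency ω = 2π / T = 2π / 86400 s = 7.27×10^-5 s⁻¹.
√((Cω)² + λ²) = √((44100)² + 21.21²) = 44100 W/(m²·K).
Amplitude A = F₀ / √((Cω)²+λ²) = 167.2 / 44100 = 0.00379 K.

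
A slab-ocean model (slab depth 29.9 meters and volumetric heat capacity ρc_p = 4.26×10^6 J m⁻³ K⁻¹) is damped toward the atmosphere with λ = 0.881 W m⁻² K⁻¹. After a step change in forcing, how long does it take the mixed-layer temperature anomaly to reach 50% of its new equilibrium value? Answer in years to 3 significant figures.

3.18 years

Areal heat capacity C = ρc_p × D = 4.26×10^6 × 29.9 = 1.27×10^8 J/(m^2 K).
τ = C / λ = 1.27×10^8 / 0.881 = 1.45×10^8 s.
Fraction reached: 1 − e^(−t/τ) = 0.50 ⇒ t = −τ ln(1 − 0.50) = τ × 0.693.
t = 1.00×10^8 s = 3.18 years.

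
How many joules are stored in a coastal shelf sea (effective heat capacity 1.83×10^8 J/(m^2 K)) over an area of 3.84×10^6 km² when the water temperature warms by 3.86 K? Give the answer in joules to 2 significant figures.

2.7×10^21 J

Areal heat capacity C = 1.83×10^8 J/(m^2 K) (given).
Heat per unit area: q = C ΔT = 1.83×10^8 × 3.86 = 7.06×10^8 J/m².
Total heat: Q = q × A = 7.06×10^8 × (3.84×10^6 × 10⁶ m²) = 2.71×10^21 J.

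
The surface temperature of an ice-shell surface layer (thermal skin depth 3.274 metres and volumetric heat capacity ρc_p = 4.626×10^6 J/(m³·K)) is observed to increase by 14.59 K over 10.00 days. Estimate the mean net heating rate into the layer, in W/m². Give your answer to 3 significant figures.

256

Areal heat capacity C = ρc_p × D = 4.626×10^6 × 3.274 = 1.51×10^7 J m⁻² K⁻¹.
Required heat per unit area: Q = C ΔT = 1.51×10^7 × 14.59 = 2.21×10^8 J/m².
Flux F = Q / Δt = 2.21×10^8 / 8.64×10^5 s = 256 W/m².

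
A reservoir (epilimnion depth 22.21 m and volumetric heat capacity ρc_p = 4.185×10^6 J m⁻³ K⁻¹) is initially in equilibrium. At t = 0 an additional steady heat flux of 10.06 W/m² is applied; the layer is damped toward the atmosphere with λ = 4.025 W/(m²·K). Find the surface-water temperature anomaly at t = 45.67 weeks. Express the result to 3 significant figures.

Areal heat capacity C = ρc_p × D = 4.185×10^6 × 22.21 = 9.29×10^7 J/(m^2 K).
τ = C / λ = 9.29×10^7 / 4.025 = 2.31×10^7 s.
Equilibrium anomaly ΔT_eq = F / λ = 10.06 / 4.025 = 2.50 K.
t = 45.67 weeks = 2.76×10^7 s, so t/τ = 1.20.
ΔT(t) = ΔT_eq (1 − e^(−t/τ)) = 2.50 × (1 − e^−1.20) = 1.74 K.

1.74 K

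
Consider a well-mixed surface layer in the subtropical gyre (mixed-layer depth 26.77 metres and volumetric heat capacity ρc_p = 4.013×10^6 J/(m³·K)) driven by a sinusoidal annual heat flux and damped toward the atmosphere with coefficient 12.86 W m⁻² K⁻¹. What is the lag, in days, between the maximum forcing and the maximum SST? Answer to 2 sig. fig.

60 days

Areal heat capacity C = ρc_p × D = 4.013×10^6 × 26.77 = 1.07×10^8 J/(m²·K).
ω = 2π / 3.15×10^7 s = 1.99×10^-7 s⁻¹.
Phase lag φ = arctan(Cω/λ) = arctan(21.4/12.86) = 1.03 rad.
Time lag = φ / ω = 1.03 / 1.99×10^-7 = 5.17×10^6 s = 59.8 days.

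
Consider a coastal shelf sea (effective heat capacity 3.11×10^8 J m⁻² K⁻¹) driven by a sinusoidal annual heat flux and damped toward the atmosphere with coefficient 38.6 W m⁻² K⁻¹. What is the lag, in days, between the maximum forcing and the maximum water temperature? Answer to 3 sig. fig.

Areal heat capacity C = 3.11×10^8 J m⁻² K⁻¹ (given).
ω = 2π / 3.15×10^7 s = 1.99×10^-7 s⁻¹.
Phase lag φ = arctan(Cω/λ) = arctan(62.0/38.6) = 1.01 rad.
Time lag = φ / ω = 1.01 / 1.99×10^-7 = 5.09×10^6 s = 58.9 days.

58.9 days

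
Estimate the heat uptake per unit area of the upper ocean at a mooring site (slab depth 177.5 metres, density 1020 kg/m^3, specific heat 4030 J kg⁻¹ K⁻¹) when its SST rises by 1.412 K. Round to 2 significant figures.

Areal heat capacity C = ρ c_p D = 1020 × 4030 × 177.5 = 7.30×10^8 J/(m²·K).
ΔQ = C ΔT = 7.30×10^8 × 1.412 = 1.03×10^9 J/m².

1.0×10^9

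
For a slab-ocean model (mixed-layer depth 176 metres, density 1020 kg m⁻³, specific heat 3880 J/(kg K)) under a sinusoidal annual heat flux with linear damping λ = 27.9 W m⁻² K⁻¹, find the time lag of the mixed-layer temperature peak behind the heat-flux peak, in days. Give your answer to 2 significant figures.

80 days

Areal heat capacity C = ρ c_p D = 1020 × 3880 × 176 = 6.97×10^8 J/(m²·K).
ω = 2π / 3.15×10^7 s = 1.99×10^-7 s⁻¹.
Phase lag φ = arctan(Cω/λ) = arctan(139/27.9) = 1.37 rad.
Time lag = φ / ω = 1.37 / 1.99×10^-7 = 6.89×10^6 s = 79.7 days.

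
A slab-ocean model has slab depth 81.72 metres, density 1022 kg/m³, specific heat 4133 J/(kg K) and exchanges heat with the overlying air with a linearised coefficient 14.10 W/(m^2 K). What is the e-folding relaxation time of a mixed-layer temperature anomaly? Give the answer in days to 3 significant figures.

283 days

Areal heat capacity C = ρ c_p D = 1022 × 4133 × 81.72 = 3.45×10^8 J m⁻² K⁻¹.
Relaxation time τ = C / λ = 3.45×10^8 / 14.10 = 2.45×10^7 s.
In days: 2.45×10^7 s / (86400 s/day) = 283 days.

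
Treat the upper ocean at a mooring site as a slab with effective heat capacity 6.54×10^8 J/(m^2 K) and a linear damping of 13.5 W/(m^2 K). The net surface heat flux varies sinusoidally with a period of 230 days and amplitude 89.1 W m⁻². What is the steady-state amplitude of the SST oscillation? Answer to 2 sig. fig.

Areal heat capacity C = 6.54×10^8 J/(m^2 K) (given).
Angular frequency ω = 2π / T = 2π / 1.99×10^7 s = 3.16×10^-7 s⁻¹.
√((Cω)² + λ²) = √((207)² + 13.5²) = 207 W/(m²·K).
Amplitude A = F₀ / √((Cω)²+λ²) = 89.1 / 207 = 0.430 K.

0.43 K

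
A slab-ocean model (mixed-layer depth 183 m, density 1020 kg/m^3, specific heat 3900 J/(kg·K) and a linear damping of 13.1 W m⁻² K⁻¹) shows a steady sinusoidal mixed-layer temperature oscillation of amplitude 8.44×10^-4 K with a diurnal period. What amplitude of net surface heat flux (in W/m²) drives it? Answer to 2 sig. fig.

Areal heat capacity C = ρ c_p D = 1020 × 3900 × 183 = 7.28×10^8 J/(m^2 K).
ω = 2π / 86400 s = 7.27×10^-5 s⁻¹.
√((Cω)² + λ²) = √((52900)² + 13.1²) = 52900 W/(m²·K).
F₀ = A × √((Cω)²+λ²) = 8.44×10^-4 × 52900 = 44.7 W/m².

45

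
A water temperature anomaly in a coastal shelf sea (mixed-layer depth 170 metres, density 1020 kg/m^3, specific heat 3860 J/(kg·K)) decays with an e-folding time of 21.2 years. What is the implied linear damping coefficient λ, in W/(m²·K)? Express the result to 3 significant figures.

Areal heat capacity C = ρ c_p D = 1020 × 3860 × 170 = 6.69×10^8 J/(m^2 K).
τ = 21.2 years = 6.69×10^8 s.
λ = C / τ = 6.69×10^8 / 6.69×10^8 = 1.00 W/(m²·K).

1.00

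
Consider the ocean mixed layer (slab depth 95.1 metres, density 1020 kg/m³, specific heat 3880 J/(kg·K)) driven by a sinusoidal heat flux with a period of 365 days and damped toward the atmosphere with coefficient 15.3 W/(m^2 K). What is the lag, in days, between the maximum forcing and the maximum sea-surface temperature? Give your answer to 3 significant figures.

79.6 days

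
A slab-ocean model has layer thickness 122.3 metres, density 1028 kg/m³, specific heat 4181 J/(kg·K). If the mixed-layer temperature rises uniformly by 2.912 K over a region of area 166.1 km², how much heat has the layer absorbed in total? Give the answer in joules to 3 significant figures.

Areal heat capacity C = ρ c_p D = 1028 × 4181 × 122.3 = 5.26×10^8 J/(m^2 K).
Heat per unit area: q = C ΔT = 5.26×10^8 × 2.912 = 1.53×10^9 J/m².
Total heat: Q = q × A = 1.53×10^9 × (166.1 × 10⁶ m²) = 2.54×10^17 J.

2.54×10^17 J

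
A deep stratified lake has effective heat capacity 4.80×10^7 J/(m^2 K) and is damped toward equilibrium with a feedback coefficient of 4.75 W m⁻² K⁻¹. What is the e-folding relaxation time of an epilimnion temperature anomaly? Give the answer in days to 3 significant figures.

117 days

Areal heat capacity C = 4.80×10^7 J/(m^2 K) (given).
Relaxation time τ = C / λ = 4.80×10^7 / 4.75 = 1.01×10^7 s.
In days: 1.01×10^7 s / (86400 s/day) = 117 days.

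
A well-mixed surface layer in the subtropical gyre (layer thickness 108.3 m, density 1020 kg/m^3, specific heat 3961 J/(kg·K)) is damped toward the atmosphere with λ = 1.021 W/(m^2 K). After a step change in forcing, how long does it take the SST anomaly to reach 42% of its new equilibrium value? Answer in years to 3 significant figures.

Areal heat capacity C = ρ c_p D = 1020 × 3961 × 108.3 = 4.38×10^8 J/(m^2 K).
τ = C / λ = 4.38×10^8 / 1.021 = 4.29×10^8 s.
Fraction reached: 1 − e^(−t/τ) = 0.42 ⇒ t = −τ ln(1 − 0.42) = τ × 0.545.
t = 2.33×10^8 s = 7.40 years.

7.40 years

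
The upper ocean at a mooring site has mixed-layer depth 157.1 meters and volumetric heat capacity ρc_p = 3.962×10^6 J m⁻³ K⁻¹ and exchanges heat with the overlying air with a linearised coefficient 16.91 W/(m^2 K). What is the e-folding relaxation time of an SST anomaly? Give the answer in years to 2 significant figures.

Areal heat capacity C = ρc_p × D = 3.962×10^6 × 157.1 = 6.22×10^8 J m⁻² K⁻¹.
Relaxation time τ = C / λ = 6.22×10^8 / 16.91 = 3.68×10^7 s.
In years: 3.68×10^7 s / (3.156×10^7 s/year) = 1.17 years.

1.2 years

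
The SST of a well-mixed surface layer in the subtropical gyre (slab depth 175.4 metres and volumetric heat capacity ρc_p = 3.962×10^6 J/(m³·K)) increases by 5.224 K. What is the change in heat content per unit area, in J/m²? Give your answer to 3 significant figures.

3.63×10^9

Areal heat capacity C = ρc_p × D = 3.962×10^6 × 175.4 = 6.95×10^8 J/(m²·K).
ΔQ = C ΔT = 6.95×10^8 × 5.224 = 3.63×10^9 J/m².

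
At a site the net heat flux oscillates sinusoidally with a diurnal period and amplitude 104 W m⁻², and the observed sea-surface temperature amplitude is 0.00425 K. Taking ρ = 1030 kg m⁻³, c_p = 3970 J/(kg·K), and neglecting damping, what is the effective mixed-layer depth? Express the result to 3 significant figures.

82.3 m

ω = 2π / 86400 s = 7.27×10^-5 s⁻¹.
Required C = F₀ / (A ω) = 104 / (0.00425 × 7.27×10^-5) = 3.36×10^8 J/(m²·K).
D = C / (ρ c_p) = 3.36×10^8 / (1030 × 3970) = 82.3 m.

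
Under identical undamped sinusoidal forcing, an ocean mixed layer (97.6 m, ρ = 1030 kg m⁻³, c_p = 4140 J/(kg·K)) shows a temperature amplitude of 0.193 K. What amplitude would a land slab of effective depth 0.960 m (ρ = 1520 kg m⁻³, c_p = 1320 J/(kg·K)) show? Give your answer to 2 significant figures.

42 K

C_ocean = 4.16×10^8 J/(m²·K); C_land = 1.93×10^6 J/(m²·K).
A ∝ 1/C ⇒ A_land = A_ocean × C_ocean/C_land = 0.193 × 216 = 41.7 K.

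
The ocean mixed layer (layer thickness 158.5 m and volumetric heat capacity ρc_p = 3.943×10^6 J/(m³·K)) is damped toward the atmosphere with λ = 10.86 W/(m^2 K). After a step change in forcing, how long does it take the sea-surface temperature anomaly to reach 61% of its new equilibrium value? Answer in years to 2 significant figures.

1.7 years

Areal heat capacity C = ρc_p × D = 3.943×10^6 × 158.5 = 6.25×10^8 J m⁻² K⁻¹.
τ = C / λ = 6.25×10^8 / 10.86 = 5.75×10^7 s.
Fraction reached: 1 − e^(−t/τ) = 0.61 ⇒ t = −τ ln(1 − 0.61) = τ × 0.942.
t = 5.42×10^7 s = 1.72 years.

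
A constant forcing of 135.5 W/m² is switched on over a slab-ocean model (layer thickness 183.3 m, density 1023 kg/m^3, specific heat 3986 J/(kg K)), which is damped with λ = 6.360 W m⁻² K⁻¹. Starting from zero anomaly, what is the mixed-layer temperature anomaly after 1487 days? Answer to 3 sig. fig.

14.2 K

Areal heat capacity C = ρ c_p D = 1023 × 3986 × 183.3 = 7.47×10^8 J/(m²·K).
τ = C / λ = 7.47×10^8 / 6.360 = 1.18×10^8 s.
Equilibrium anomaly ΔT_eq = F / λ = 135.5 / 6.360 = 21.3 K.
t = 1487 days = 1.28×10^8 s, so t/τ = 1.09.
ΔT(t) = ΔT_eq (1 − e^(−t/τ)) = 21.3 × (1 − e^−1.09) = 14.2 K.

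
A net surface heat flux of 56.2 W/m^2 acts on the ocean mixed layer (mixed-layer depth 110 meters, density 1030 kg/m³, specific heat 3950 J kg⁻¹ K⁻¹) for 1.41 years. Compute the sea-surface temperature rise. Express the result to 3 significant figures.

5.59 K

Areal heat capacity C = ρ c_p D = 1030 × 3950 × 110 = 4.48×10^8 J m⁻² K⁻¹.
Net heat input Q = F Δt = 56.2 × (1.41 years × 3.156×10^7 s/year) = 2.50×10^9 J/m².
ΔT = Q / C = 2.50×10^9 / 4.48×10^8 = 5.59 K.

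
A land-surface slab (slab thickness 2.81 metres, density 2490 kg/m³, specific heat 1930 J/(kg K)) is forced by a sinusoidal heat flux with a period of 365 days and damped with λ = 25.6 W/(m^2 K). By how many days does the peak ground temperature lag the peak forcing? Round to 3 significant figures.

6.08 days

Areal heat capacity C = ρ c_p D = 2490 × 1930 × 2.81 = 1.35×10^7 J/(m^2 K).
ω = 2π / 3.15×10^7 s = 1.99×10^-7 s⁻¹.
Phase lag φ = arctan(Cω/λ) = arctan(2.69/25.6) = 0.105 rad.
Time lag = φ / ω = 0.105 / 1.99×10^-7 = 5.26×10^5 s = 6.08 days.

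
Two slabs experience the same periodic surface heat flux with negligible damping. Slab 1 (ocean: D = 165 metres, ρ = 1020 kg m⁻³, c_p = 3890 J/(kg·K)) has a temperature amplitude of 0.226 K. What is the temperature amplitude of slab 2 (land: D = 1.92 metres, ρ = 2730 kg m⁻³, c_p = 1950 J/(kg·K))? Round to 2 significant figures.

C_ocean = 6.55×10^8 J/(m²·K); C_land = 1.02×10^7 J/(m²·K).
A ∝ 1/C ⇒ A_land = A_ocean × C_ocean/C_land = 0.226 × 64.1 = 14.5 K.

14 K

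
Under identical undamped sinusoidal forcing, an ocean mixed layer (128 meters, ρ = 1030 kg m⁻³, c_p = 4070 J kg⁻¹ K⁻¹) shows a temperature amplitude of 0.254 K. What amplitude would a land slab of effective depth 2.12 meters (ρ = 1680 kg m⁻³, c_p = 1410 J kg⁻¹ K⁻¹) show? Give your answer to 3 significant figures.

C_ocean = 5.37×10^8 J/(m²·K); C_land = 5.02×10^6 J/(m²·K).
A ∝ 1/C ⇒ A_land = A_ocean × C_ocean/C_land = 0.254 × 107 = 27.1 K.

27.1 K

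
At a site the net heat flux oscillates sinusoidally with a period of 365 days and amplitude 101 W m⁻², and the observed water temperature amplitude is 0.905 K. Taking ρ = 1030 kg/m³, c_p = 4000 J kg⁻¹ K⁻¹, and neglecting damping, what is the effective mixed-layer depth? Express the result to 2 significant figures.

140 m

ω = 2π / 3.15×10^7 s = 1.99×10^-7 s⁻¹.
Required C = F₀ / (A ω) = 101 / (0.905 × 1.99×10^-7) = 5.60×10^8 J/(m²·K).
D = C / (ρ c_p) = 5.60×10^8 / (1030 × 4000) = 136 m.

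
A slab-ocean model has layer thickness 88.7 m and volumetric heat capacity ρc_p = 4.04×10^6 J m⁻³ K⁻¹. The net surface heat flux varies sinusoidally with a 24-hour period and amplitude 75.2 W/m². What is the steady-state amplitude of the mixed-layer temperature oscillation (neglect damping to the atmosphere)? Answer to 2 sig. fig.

0.0029 K

Areal heat capacity C = ρc_p × D = 4.04×10^6 × 88.7 = 3.58×10^8 J/(m²·K).
Angular frequency ω = 2π / T = 2π / 86400 s = 7.27×10^-5 s⁻¹.
Cω = 3.58×10^8 × 7.27×10^-5 = 26100 W/(m²·K).
Amplitude A = F₀ / (Cω) = 75.2 / 26100 = 0.00289 K.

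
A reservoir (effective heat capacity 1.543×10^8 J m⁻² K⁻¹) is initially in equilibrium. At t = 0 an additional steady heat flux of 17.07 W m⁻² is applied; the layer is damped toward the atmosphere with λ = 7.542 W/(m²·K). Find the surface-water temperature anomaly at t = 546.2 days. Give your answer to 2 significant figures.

2.0 K

Areal heat capacity C = 1.543×10^8 J m⁻² K⁻¹ (given).
τ = C / λ = 1.54×10^8 / 7.542 = 2.05×10^7 s.
Equilibrium anomaly ΔT_eq = F / λ = 17.07 / 7.542 = 2.26 K.
t = 546.2 days = 4.72×10^7 s, so t/τ = 2.31.
ΔT(t) = ΔT_eq (1 − e^(−t/τ)) = 2.26 × (1 − e^−2.31) = 2.04 K.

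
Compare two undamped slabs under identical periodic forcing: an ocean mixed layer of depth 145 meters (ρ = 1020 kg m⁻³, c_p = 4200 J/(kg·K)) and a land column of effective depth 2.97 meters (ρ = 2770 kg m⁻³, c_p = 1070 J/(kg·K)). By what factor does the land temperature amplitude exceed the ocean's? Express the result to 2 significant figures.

C_ocean = 1020 × 4200 × 145 = 6.21×10^8 J/(m²·K).
C_land = 2770 × 1070 × 2.97 = 8.80×10^6 J/(m²·K).
Undamped amplitude ∝ 1/C, so A_land/A_ocean = C_ocean/C_land = 70.6.

71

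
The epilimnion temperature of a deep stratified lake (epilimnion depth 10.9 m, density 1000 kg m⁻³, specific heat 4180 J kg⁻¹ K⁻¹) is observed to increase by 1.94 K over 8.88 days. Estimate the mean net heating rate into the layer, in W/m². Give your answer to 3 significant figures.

Areal heat capacity C = ρ c_p D = 1000 × 4180 × 10.9 = 4.56×10^7 J/(m²·K).
Required heat per unit area: Q = C ΔT = 4.56×10^7 × 1.94 = 8.84×10^7 J/m².
Flux F = Q / Δt = 8.84×10^7 / 7.67×10^5 s = 115 W/m².

115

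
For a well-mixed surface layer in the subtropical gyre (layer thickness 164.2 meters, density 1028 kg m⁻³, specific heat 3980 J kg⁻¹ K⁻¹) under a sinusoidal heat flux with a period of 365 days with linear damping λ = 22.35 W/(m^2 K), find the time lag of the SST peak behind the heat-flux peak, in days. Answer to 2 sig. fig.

Areal heat capacity C = ρ c_p D = 1028 × 3980 × 164.2 = 6.72×10^8 J/(m²·K).
ω = 2π / 3.15×10^7 s = 1.99×10^-7 s⁻¹.
Phase lag φ = arctan(Cω/λ) = arctan(134/22.35) = 1.41 rad.
Time lag = φ / ω = 1.41 / 1.99×10^-7 = 7.05×10^6 s = 81.6 days.

82 days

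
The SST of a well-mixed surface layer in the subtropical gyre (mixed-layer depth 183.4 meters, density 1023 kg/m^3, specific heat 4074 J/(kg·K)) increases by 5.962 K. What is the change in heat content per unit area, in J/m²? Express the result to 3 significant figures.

Areal heat capacity C = ρ c_p D = 1023 × 4074 × 183.4 = 7.64×10^8 J/(m²·K).
ΔQ = C ΔT = 7.64×10^8 × 5.962 = 4.56×10^9 J/m².

4.56×10^9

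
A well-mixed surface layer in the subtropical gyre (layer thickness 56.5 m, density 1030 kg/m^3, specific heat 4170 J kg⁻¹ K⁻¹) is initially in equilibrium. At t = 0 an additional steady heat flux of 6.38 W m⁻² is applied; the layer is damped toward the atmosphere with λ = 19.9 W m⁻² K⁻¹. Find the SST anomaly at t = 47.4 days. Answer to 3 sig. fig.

Areal heat capacity C = ρ c_p D = 1030 × 4170 × 56.5 = 2.43×10^8 J/(m^2 K).
τ = C / λ = 2.43×10^8 / 19.9 = 1.22×10^7 s.
Equilibrium anomaly ΔT_eq = F / λ = 6.38 / 19.9 = 0.321 K.
t = 47.4 days = 4.10×10^6 s, so t/τ = 0.336.
ΔT(t) = ΔT_eq (1 − e^(−t/τ)) = 0.321 × (1 − e^−0.336) = 0.0915 K.

0.0915 K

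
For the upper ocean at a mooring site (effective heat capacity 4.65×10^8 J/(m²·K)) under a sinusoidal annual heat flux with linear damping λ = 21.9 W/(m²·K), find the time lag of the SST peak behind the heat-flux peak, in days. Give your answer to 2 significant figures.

Areal heat capacity C = 4.65×10^8 J/(m²·K) (given).
ω = 2π / 3.15×10^7 s = 1.99×10^-7 s⁻¹.
Phase lag φ = arctan(Cω/λ) = arctan(92.6/21.9) = 1.34 rad.
Time lag = φ / ω = 1.34 / 1.99×10^-7 = 6.72×10^6 s = 77.8 days.

78 days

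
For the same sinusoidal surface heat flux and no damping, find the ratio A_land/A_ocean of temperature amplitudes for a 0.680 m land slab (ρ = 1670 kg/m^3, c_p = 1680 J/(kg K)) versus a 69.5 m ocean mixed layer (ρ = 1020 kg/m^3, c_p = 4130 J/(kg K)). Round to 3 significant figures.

153

C_ocean = 1020 × 4130 × 69.5 = 2.93×10^8 J/(m²·K).
C_land = 1670 × 1680 × 0.680 = 1.91×10^6 J/(m²·K).
Undamped amplitude ∝ 1/C, so A_land/A_ocean = C_ocean/C_land = 153.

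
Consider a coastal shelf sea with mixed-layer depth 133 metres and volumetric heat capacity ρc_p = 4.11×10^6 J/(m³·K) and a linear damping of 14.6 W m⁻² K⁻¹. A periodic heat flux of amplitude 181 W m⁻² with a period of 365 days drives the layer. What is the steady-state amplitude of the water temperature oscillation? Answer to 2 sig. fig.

1.6 K

Areal heat capacity C = ρc_p × D = 4.11×10^6 × 133 = 5.47×10^8 J m⁻² K⁻¹.
Angular frequency ω = 2π / T = 2π / 3.15×10^7 s = 1.99×10^-7 s⁻¹.
√((Cω)² + λ²) = √((109)² + 14.6²) = 110 W/(m²·K).
Amplitude A = F₀ / √((Cω)²+λ²) = 181 / 110 = 1.65 K.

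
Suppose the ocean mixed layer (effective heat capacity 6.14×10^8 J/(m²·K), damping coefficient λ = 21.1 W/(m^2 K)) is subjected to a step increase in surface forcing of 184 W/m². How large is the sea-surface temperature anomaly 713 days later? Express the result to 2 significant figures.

Areal heat capacity C = 6.14×10^8 J/(m²·K) (given).
τ = C / λ = 6.14×10^8 / 21.1 = 2.91×10^7 s.
Equilibrium anomaly ΔT_eq = F / λ = 184 / 21.1 = 8.72 K.
t = 713 days = 6.16×10^7 s, so t/τ = 2.12.
ΔT(t) = ΔT_eq (1 − e^(−t/τ)) = 8.72 × (1 − e^−2.12) = 7.67 K.

7.7 K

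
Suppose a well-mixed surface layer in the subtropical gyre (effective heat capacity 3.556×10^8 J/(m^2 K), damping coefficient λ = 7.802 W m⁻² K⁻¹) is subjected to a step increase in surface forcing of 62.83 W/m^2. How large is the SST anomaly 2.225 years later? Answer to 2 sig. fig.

6.3 K

Areal heat capacity C = 3.556×10^8 J/(m^2 K) (given).
τ = C / λ = 3.56×10^8 / 7.802 = 4.56×10^7 s.
Equilibrium anomaly ΔT_eq = F / λ = 62.83 / 7.802 = 8.05 K.
t = 2.225 years = 7.02×10^7 s, so t/τ = 1.54.
ΔT(t) = ΔT_eq (1 − e^(−t/τ)) = 8.05 × (1 − e^−1.54) = 6.33 K.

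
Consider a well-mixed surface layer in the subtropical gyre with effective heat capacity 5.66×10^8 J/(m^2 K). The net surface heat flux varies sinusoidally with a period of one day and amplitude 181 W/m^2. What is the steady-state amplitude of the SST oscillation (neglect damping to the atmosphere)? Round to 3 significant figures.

Areal heat capacity C = 5.66×10^8 J/(m^2 K) (given).
Angular frequency ω = 2π / T = 2π / 86400 s = 7.27×10^-5 s⁻¹.
Cω = 5.66×10^8 × 7.27×10^-5 = 41200 W/(m²·K).
Amplitude A = F₀ / (Cω) = 181 / 41200 = 0.00440 K.

0.00440 K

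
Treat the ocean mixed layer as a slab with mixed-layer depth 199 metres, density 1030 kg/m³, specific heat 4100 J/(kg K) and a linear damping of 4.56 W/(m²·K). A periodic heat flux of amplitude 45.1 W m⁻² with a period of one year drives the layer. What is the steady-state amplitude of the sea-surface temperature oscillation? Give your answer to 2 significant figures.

Areal heat capacity C = ρ c_p D = 1030 × 4100 × 199 = 8.40×10^8 J/(m²·K).
Angular frequency ω = 2π / T = 2π / 3.15×10^7 s = 1.99×10^-7 s⁻¹.
√((Cω)² + λ²) = √((167)² + 4.56²) = 167 W/(m²·K).
Amplitude A = F₀ / √((Cω)²+λ²) = 45.1 / 167 = 0.269 K.

0.27 K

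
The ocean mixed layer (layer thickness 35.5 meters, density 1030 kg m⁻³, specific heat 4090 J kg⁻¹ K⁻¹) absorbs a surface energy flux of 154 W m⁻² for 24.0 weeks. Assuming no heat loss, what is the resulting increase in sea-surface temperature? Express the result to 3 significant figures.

14.9 K

Areal heat capacity C = ρ c_p D = 1030 × 4090 × 35.5 = 1.50×10^8 J/(m²·K).
Net heat input Q = F Δt = 154 × (24.0 weeks × 6.048×10^5 s/week) = 2.24×10^9 J/m².
ΔT = Q / C = 2.24×10^9 / 1.50×10^8 = 14.9 K.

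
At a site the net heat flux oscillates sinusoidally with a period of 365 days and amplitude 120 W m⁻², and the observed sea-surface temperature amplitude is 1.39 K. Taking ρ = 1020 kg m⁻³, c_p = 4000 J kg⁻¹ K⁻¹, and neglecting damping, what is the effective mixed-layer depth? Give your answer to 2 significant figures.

110 m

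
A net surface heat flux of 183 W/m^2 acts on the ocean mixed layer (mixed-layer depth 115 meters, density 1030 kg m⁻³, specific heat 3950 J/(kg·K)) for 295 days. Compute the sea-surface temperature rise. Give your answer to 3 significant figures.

9.97 K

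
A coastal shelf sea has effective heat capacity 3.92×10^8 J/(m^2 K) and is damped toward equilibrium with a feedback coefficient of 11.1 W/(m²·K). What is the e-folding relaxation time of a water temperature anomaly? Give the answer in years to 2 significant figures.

1.1 years

Areal heat capacity C = 3.92×10^8 J/(m^2 K) (given).
Relaxation time τ = C / λ = 3.92×10^8 / 11.1 = 3.53×10^7 s.
In years: 3.53×10^7 s / (3.156×10^7 s/year) = 1.12 years.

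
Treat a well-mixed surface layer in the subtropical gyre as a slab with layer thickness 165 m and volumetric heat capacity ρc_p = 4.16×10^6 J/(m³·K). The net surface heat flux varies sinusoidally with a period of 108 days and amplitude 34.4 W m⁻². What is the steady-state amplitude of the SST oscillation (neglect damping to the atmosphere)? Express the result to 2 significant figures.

0.074 K

Areal heat capacity C = ρc_p × D = 4.16×10^6 × 165 = 6.86×10^8 J/(m^2 K).
Angular frequency ω = 2π / T = 2π / 9.33×10^6 s = 6.73×10^-7 s⁻¹.
Cω = 6.86×10^8 × 6.73×10^-7 = 462 W/(m²·K).
Amplitude A = F₀ / (Cω) = 34.4 / 462 = 0.0744 K.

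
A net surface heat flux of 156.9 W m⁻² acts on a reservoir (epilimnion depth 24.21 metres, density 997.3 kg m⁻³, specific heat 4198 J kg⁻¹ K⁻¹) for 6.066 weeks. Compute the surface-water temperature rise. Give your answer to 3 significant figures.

Areal heat capacity C = ρ c_p D = 997.3 × 4198 × 24.21 = 1.01×10^8 J/(m²·K).
Net heat input Q = F Δt = 156.9 × (6.066 weeks × 6.048×10^5 s/week) = 5.76×10^8 J/m².
ΔT = Q / C = 5.76×10^8 / 1.01×10^8 = 5.68 K.

5.68 K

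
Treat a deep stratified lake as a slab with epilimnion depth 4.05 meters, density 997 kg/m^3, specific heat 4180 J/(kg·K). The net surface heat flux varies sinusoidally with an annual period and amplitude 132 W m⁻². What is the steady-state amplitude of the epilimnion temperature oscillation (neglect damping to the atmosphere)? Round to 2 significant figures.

Areal heat capacity C = ρ c_p D = 997 × 4180 × 4.05 = 1.69×10^7 J m⁻² K⁻¹.
Angular frequency ω = 2π / T = 2π / 3.15×10^7 s = 1.99×10^-7 s⁻¹.
Cω = 1.69×10^7 × 1.99×10^-7 = 3.36 W/(m²·K).
Amplitude A = F₀ / (Cω) = 132 / 3.36 = 39.3 K.

39 K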